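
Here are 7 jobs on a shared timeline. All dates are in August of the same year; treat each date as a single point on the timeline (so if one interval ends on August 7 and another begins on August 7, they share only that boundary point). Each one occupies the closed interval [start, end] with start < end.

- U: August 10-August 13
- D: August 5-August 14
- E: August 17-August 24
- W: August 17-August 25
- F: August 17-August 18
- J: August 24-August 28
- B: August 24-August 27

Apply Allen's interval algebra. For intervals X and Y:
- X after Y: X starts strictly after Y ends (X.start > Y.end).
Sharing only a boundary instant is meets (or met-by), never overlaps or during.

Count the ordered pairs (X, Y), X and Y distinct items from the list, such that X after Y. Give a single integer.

12

Checking all 42 ordered pairs for relation 'after'; matching pairs in alphabetical order:
(B, D): B after D ✓
(B, F): B after F ✓
(B, U): B after U ✓
(E, D): E after D ✓
(E, U): E after U ✓
(F, D): F after D ✓
(F, U): F after U ✓
(J, D): J after D ✓
(J, F): J after F ✓
(J, U): J after U ✓
(W, D): W after D ✓
(W, U): W after U ✓
Count: 12.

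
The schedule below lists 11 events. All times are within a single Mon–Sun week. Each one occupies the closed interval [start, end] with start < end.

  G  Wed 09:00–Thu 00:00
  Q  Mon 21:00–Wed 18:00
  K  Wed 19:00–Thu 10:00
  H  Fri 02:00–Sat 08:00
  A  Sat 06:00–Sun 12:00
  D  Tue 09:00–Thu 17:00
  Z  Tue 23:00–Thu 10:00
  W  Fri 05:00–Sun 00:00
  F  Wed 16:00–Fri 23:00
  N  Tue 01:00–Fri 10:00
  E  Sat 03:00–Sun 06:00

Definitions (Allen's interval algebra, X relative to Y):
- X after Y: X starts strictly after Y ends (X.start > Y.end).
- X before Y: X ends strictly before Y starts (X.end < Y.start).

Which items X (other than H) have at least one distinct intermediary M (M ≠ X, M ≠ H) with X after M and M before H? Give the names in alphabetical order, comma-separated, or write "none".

A, E, K, W

Target H = [Fri 02:00, Sat 08:00].
Intermediaries M with M before H: D, G, K, Q, Z.
Via D — items with X after D: A, E, W.
Via G — items with X after G: A, E, W.
Via K — items with X after K: A, E, W.
Via Q — items with X after Q: A, E, K, W.
Via Z — items with X after Z: A, E, W.
Union: A, E, K, W.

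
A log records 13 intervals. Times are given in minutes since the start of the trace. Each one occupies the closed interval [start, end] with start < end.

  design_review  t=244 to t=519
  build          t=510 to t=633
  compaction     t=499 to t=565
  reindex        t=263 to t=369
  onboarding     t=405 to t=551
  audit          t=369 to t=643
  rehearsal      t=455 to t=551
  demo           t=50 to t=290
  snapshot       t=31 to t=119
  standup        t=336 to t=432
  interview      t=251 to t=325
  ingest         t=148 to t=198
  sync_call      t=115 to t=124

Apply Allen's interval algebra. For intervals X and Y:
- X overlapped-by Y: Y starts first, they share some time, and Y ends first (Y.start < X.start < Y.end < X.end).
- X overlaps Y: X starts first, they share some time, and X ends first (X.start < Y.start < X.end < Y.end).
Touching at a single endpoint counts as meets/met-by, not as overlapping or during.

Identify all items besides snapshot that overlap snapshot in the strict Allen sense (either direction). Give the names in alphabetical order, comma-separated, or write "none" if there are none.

demo, sync_call

Target snapshot = [t=31, t=119].
audit [t=369, t=643] → after → no.
build [t=510, t=633] → after → no.
compaction [t=499, t=565] → after → no.
demo [t=50, t=290] → overlapped-by → yes.
design_review [t=244, t=519] → after → no.
ingest [t=148, t=198] → after → no.
interview [t=251, t=325] → after → no.
onboarding [t=405, t=551] → after → no.
rehearsal [t=455, t=551] → after → no.
reindex [t=263, t=369] → after → no.
standup [t=336, t=432] → after → no.
sync_call [t=115, t=124] → overlapped-by → yes.
Result: demo, sync_call.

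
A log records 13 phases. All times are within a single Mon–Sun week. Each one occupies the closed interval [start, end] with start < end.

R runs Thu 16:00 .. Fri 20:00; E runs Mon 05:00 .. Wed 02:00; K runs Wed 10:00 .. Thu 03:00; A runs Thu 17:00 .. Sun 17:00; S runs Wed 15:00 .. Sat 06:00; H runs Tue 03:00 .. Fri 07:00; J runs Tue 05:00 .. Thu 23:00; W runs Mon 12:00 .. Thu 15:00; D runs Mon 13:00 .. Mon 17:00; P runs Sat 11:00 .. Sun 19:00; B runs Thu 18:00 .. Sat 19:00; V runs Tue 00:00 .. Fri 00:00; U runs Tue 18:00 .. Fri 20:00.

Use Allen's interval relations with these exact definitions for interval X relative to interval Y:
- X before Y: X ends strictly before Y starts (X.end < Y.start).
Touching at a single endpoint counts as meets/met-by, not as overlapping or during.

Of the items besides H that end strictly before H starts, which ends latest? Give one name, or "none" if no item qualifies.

D

Target H = [Tue 03:00, Fri 07:00].
A [Thu 17:00, Sun 17:00] → overlapped-by → excluded.
B [Thu 18:00, Sat 19:00] → overlapped-by → excluded.
D [Mon 13:00, Mon 17:00] → before → candidate.
E [Mon 05:00, Wed 02:00] → overlaps → excluded.
J [Tue 05:00, Thu 23:00] → during → excluded.
K [Wed 10:00, Thu 03:00] → during → excluded.
P [Sat 11:00, Sun 19:00] → after → excluded.
R [Thu 16:00, Fri 20:00] → overlapped-by → excluded.
S [Wed 15:00, Sat 06:00] → overlapped-by → excluded.
U [Tue 18:00, Fri 20:00] → overlapped-by → excluded.
V [Tue 00:00, Fri 00:00] → overlaps → excluded.
W [Mon 12:00, Thu 15:00] → overlaps → excluded.
Among candidates, latest end is Mon 17:00 → D.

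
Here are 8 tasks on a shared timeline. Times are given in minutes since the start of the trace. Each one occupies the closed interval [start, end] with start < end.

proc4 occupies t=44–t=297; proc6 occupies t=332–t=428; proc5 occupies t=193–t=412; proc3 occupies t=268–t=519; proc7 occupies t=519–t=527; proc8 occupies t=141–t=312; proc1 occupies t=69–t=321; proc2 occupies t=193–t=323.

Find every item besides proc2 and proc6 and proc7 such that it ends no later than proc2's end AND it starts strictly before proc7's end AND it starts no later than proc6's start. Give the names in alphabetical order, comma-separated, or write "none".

Conditions: its end is no later than proc2's end (X.end <= t=323) AND its start is strictly before proc7's end (X.start < t=527) AND its start is no later than proc6's start (X.start <= t=332).
proc1: end t=321 <= t=323? ✓; start t=69 < t=527? ✓; start t=69 <= t=332? ✓ → yes.
proc3: end t=519 <= t=323? ✗; start t=268 < t=527? ✓; start t=268 <= t=332? ✓ → no.
proc4: end t=297 <= t=323? ✓; start t=44 < t=527? ✓; start t=44 <= t=332? ✓ → yes.
proc5: end t=412 <= t=323? ✗; start t=193 < t=527? ✓; start t=193 <= t=332? ✓ → no.
proc8: end t=312 <= t=323? ✓; start t=141 < t=527? ✓; start t=141 <= t=332? ✓ → yes.
Result: proc1, proc4, proc8.

proc1, proc4, proc8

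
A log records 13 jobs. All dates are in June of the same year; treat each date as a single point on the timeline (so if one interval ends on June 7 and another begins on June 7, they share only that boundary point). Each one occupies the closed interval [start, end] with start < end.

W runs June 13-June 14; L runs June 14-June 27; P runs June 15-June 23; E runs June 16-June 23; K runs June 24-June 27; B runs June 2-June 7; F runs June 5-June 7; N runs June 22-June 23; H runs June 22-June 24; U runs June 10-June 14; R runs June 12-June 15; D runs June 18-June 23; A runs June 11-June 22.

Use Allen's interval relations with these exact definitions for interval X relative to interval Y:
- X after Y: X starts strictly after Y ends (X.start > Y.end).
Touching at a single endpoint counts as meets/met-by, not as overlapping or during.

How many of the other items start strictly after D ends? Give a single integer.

1

Target D = [June 18, June 23].
A [June 11, June 22] → overlaps → no.
B [June 2, June 7] → before → no.
E [June 16, June 23] → finished-by → no.
F [June 5, June 7] → before → no.
H [June 22, June 24] → overlapped-by → no.
K [June 24, June 27] → after → counts.
L [June 14, June 27] → contains → no.
N [June 22, June 23] → finishes → no.
P [June 15, June 23] → finished-by → no.
R [June 12, June 15] → before → no.
U [June 10, June 14] → before → no.
W [June 13, June 14] → before → no.
Total: 1.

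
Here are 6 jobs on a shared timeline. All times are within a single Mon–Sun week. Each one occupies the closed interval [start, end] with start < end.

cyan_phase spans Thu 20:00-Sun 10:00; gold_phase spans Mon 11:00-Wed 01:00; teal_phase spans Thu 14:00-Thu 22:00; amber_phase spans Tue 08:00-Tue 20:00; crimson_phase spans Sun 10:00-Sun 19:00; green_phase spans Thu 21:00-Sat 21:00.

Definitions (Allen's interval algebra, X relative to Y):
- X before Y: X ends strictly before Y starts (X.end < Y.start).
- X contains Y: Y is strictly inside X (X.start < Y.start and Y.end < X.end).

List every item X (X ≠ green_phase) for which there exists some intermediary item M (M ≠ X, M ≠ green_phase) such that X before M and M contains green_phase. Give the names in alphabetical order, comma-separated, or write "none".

amber_phase, gold_phase

Target green_phase = [Thu 21:00, Sat 21:00].
Intermediaries M with M contains green_phase: cyan_phase.
Via cyan_phase — items with X before cyan_phase: amber_phase, gold_phase.
Union: amber_phase, gold_phase.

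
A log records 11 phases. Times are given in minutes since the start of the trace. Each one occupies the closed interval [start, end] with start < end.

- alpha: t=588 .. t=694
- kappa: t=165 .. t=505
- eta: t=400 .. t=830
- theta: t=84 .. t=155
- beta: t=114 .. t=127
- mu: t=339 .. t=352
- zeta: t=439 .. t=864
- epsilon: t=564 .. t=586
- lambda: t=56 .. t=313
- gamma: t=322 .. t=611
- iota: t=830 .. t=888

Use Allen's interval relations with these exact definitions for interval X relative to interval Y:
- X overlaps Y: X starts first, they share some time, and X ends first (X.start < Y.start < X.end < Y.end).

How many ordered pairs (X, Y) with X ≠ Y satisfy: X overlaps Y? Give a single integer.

9

Checking all 110 ordered pairs for relation 'overlaps'; matching pairs in alphabetical order:
(eta, zeta): eta overlaps zeta ✓
(gamma, alpha): gamma overlaps alpha ✓
(gamma, eta): gamma overlaps eta ✓
(gamma, zeta): gamma overlaps zeta ✓
(kappa, eta): kappa overlaps eta ✓
(kappa, gamma): kappa overlaps gamma ✓
(kappa, zeta): kappa overlaps zeta ✓
(lambda, kappa): lambda overlaps kappa ✓
(zeta, iota): zeta overlaps iota ✓
Count: 9.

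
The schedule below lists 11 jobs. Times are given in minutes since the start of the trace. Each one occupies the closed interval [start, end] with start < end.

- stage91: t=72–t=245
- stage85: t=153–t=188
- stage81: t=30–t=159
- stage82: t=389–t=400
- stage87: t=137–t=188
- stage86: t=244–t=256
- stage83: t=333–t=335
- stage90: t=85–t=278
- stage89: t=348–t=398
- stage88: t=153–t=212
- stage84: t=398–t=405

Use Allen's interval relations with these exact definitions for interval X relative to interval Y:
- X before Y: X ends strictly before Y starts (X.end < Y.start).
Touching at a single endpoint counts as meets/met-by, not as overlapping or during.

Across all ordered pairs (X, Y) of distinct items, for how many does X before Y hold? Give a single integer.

35

Checking all 110 ordered pairs for relation 'before'; matching pairs in alphabetical order:
(stage81, stage82): stage81 before stage82 ✓
(stage81, stage83): stage81 before stage83 ✓
(stage81, stage84): stage81 before stage84 ✓
(stage81, stage86): stage81 before stage86 ✓
(stage81, stage89): stage81 before stage89 ✓
(stage83, stage82): stage83 before stage82 ✓
(stage83, stage84): stage83 before stage84 ✓
(stage83, stage89): stage83 before stage89 ✓
(stage85, stage82): stage85 before stage82 ✓
(stage85, stage83): stage85 before stage83 ✓
(stage85, stage84): stage85 before stage84 ✓
(stage85, stage86): stage85 before stage86 ✓
(stage85, stage89): stage85 before stage89 ✓
(stage86, stage82): stage86 before stage82 ✓
(stage86, stage83): stage86 before stage83 ✓
(stage86, stage84): stage86 before stage84 ✓
(stage86, stage89): stage86 before stage89 ✓
(stage87, stage82): stage87 before stage82 ✓
(stage87, stage83): stage87 before stage83 ✓
(stage87, stage84): stage87 before stage84 ✓
(stage87, stage86): stage87 before stage86 ✓
(stage87, stage89): stage87 before stage89 ✓
(stage88, stage82): stage88 before stage82 ✓
(stage88, stage83): stage88 before stage83 ✓
... plus 11 further pairs not listed.
Count: 35.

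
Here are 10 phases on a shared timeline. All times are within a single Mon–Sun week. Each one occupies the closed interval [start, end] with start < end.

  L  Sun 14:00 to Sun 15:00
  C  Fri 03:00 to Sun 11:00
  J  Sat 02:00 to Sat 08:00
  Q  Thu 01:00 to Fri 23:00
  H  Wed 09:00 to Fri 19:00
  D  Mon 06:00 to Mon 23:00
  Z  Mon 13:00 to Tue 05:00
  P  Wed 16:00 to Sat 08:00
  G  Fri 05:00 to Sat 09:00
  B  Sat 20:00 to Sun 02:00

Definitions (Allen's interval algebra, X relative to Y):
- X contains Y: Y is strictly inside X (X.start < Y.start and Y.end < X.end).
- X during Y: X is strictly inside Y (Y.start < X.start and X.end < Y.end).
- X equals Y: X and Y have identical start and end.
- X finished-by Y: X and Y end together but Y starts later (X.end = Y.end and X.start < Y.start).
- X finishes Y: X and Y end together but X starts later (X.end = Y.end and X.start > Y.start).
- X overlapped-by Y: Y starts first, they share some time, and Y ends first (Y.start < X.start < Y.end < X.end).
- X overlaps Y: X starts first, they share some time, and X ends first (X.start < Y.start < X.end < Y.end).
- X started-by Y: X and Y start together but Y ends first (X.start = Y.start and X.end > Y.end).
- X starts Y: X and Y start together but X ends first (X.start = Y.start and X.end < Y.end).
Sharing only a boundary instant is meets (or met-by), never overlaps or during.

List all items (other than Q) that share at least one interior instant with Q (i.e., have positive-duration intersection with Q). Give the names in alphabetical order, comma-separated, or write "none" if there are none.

C, G, H, P

Target Q = [Thu 01:00, Fri 23:00].
B [Sat 20:00, Sun 02:00] → after → no.
C [Fri 03:00, Sun 11:00] → overlapped-by → yes.
D [Mon 06:00, Mon 23:00] → before → no.
G [Fri 05:00, Sat 09:00] → overlapped-by → yes.
H [Wed 09:00, Fri 19:00] → overlaps → yes.
J [Sat 02:00, Sat 08:00] → after → no.
L [Sun 14:00, Sun 15:00] → after → no.
P [Wed 16:00, Sat 08:00] → contains → yes.
Z [Mon 13:00, Tue 05:00] → before → no.
Result: C, G, H, P.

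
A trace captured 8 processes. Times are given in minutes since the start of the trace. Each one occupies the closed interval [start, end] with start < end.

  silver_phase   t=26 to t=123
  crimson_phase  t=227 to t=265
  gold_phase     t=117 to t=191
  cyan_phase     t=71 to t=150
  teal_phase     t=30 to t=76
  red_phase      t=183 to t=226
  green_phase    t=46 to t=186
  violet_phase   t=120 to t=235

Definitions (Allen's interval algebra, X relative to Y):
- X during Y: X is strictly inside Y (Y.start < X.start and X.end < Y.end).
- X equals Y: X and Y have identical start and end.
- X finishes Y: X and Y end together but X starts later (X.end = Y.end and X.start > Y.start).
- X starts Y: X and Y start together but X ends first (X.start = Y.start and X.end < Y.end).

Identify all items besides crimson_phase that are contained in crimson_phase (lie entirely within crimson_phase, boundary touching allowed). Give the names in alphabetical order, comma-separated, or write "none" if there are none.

none

Target crimson_phase = [t=227, t=265].
cyan_phase [t=71, t=150] → before → no.
gold_phase [t=117, t=191] → before → no.
green_phase [t=46, t=186] → before → no.
red_phase [t=183, t=226] → before → no.
silver_phase [t=26, t=123] → before → no.
teal_phase [t=30, t=76] → before → no.
violet_phase [t=120, t=235] → overlaps → no.
Result: none.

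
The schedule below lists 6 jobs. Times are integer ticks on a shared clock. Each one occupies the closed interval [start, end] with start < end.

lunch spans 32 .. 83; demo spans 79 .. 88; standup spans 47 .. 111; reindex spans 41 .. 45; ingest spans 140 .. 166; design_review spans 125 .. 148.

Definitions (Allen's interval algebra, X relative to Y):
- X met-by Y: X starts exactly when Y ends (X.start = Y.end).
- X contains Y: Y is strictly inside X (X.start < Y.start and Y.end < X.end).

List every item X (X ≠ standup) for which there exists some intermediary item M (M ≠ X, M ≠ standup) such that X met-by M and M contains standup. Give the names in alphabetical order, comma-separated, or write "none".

Target standup = [47, 111].
Intermediaries M with M contains standup: none.
Union: none.

none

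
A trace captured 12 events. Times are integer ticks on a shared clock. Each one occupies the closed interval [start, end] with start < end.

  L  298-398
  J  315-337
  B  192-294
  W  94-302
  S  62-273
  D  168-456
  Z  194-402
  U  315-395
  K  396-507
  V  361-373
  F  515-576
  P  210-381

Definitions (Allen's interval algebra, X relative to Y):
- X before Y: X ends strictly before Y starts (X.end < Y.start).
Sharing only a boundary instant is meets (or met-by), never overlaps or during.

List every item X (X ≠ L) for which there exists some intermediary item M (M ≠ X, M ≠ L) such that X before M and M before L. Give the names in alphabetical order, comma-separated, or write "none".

Target L = [298, 398].
Intermediaries M with M before L: B, S.
Via B — items with X before B: none.
Via S — items with X before S: none.
Union: none.

none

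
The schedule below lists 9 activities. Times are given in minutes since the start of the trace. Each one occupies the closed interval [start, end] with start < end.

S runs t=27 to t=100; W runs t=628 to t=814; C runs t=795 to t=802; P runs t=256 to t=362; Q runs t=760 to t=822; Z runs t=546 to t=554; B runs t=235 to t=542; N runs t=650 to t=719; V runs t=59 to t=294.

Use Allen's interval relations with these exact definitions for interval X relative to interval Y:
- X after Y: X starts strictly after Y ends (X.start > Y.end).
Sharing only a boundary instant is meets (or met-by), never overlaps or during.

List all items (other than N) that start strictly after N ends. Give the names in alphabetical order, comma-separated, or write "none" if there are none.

C, Q

Target N = [t=650, t=719].
B [t=235, t=542] → before → no.
C [t=795, t=802] → after → yes.
P [t=256, t=362] → before → no.
Q [t=760, t=822] → after → yes.
S [t=27, t=100] → before → no.
V [t=59, t=294] → before → no.
W [t=628, t=814] → contains → no.
Z [t=546, t=554] → before → no.
Result: C, Q.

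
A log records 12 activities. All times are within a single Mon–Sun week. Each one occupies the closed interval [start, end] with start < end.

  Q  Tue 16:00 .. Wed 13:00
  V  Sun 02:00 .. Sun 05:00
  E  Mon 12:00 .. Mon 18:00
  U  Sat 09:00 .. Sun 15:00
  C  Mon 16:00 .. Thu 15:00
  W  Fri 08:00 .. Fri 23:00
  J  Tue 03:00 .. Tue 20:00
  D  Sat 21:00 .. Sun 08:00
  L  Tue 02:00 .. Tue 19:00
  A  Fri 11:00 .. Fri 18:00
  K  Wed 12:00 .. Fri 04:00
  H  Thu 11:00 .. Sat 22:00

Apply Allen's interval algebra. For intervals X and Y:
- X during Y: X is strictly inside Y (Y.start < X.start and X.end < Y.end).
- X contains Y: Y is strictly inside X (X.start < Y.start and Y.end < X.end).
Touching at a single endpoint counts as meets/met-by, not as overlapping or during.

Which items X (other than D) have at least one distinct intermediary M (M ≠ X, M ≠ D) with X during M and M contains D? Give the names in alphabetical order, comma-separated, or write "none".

Target D = [Sat 21:00, Sun 08:00].
Intermediaries M with M contains D: U.
Via U — items with X during U: V.
Union: V.

V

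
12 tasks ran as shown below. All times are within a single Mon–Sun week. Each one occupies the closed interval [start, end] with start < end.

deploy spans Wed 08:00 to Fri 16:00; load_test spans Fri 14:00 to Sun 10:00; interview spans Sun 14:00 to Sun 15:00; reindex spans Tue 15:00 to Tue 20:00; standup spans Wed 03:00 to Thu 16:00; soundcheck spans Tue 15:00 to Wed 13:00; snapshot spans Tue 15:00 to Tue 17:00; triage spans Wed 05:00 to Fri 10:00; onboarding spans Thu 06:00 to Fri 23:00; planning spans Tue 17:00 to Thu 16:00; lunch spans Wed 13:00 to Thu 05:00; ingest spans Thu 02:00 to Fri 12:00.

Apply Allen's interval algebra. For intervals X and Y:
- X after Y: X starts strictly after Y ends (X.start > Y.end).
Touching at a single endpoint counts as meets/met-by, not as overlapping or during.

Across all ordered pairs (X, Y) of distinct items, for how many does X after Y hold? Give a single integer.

Checking all 132 ordered pairs for relation 'after'; matching pairs in alphabetical order:
(deploy, reindex): deploy after reindex ✓
(deploy, snapshot): deploy after snapshot ✓
(ingest, reindex): ingest after reindex ✓
(ingest, snapshot): ingest after snapshot ✓
(ingest, soundcheck): ingest after soundcheck ✓
(interview, deploy): interview after deploy ✓
(interview, ingest): interview after ingest ✓
(interview, load_test): interview after load_test ✓
(interview, lunch): interview after lunch ✓
(interview, onboarding): interview after onboarding ✓
(interview, planning): interview after planning ✓
(interview, reindex): interview after reindex ✓
(interview, snapshot): interview after snapshot ✓
(interview, soundcheck): interview after soundcheck ✓
(interview, standup): interview after standup ✓
(interview, triage): interview after triage ✓
(load_test, ingest): load_test after ingest ✓
(load_test, lunch): load_test after lunch ✓
(load_test, planning): load_test after planning ✓
(load_test, reindex): load_test after reindex ✓
(load_test, snapshot): load_test after snapshot ✓
(load_test, soundcheck): load_test after soundcheck ✓
(load_test, standup): load_test after standup ✓
(load_test, triage): load_test after triage ✓
... plus 10 further pairs not listed.
Count: 34.

34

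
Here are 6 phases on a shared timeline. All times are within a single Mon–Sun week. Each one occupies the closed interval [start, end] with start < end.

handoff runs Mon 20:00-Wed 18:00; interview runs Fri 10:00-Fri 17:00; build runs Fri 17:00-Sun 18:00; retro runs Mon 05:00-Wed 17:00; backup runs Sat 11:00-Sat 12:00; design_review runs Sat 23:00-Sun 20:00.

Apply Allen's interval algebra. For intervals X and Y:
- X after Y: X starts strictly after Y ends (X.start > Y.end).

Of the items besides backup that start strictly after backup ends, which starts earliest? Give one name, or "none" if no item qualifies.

design_review

Target backup = [Sat 11:00, Sat 12:00].
build [Fri 17:00, Sun 18:00] → contains → excluded.
design_review [Sat 23:00, Sun 20:00] → after → candidate.
handoff [Mon 20:00, Wed 18:00] → before → excluded.
interview [Fri 10:00, Fri 17:00] → before → excluded.
retro [Mon 05:00, Wed 17:00] → before → excluded.
Among candidates, earliest start is Sat 23:00 → design_review.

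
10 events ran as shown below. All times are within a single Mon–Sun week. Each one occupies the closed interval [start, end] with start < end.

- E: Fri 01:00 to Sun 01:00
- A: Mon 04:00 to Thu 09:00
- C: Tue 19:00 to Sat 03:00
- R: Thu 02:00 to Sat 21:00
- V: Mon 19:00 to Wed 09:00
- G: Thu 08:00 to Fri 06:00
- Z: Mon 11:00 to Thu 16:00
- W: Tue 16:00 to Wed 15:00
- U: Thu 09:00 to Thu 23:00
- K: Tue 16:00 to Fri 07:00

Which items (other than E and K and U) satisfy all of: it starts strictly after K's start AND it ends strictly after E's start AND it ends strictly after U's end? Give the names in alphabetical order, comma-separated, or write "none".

Conditions: its start is strictly after K's start (X.start > Tue 16:00) AND its end is strictly after E's start (X.end > Fri 01:00) AND its end is strictly after U's end (X.end > Thu 23:00).
A: start Mon 04:00 > Tue 16:00? ✗; end Thu 09:00 > Fri 01:00? ✗; end Thu 09:00 > Thu 23:00? ✗ → no.
C: start Tue 19:00 > Tue 16:00? ✓; end Sat 03:00 > Fri 01:00? ✓; end Sat 03:00 > Thu 23:00? ✓ → yes.
G: start Thu 08:00 > Tue 16:00? ✓; end Fri 06:00 > Fri 01:00? ✓; end Fri 06:00 > Thu 23:00? ✓ → yes.
R: start Thu 02:00 > Tue 16:00? ✓; end Sat 21:00 > Fri 01:00? ✓; end Sat 21:00 > Thu 23:00? ✓ → yes.
V: start Mon 19:00 > Tue 16:00? ✗; end Wed 09:00 > Fri 01:00? ✗; end Wed 09:00 > Thu 23:00? ✗ → no.
W: start Tue 16:00 > Tue 16:00? ✗; end Wed 15:00 > Fri 01:00? ✗; end Wed 15:00 > Thu 23:00? ✗ → no.
Z: start Mon 11:00 > Tue 16:00? ✗; end Thu 16:00 > Fri 01:00? ✗; end Thu 16:00 > Thu 23:00? ✗ → no.
Result: C, G, R.

C, G, R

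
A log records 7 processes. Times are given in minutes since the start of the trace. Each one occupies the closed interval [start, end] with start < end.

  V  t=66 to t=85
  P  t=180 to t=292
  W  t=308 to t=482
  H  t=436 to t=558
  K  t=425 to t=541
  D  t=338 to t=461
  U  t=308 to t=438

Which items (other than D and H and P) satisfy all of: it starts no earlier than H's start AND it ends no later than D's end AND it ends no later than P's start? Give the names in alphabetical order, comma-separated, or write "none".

Conditions: its start is no earlier than H's start (X.start >= t=436) AND its end is no later than D's end (X.end <= t=461) AND its end is no later than P's start (X.end <= t=180).
K: start t=425 >= t=436? ✗; end t=541 <= t=461? ✗; end t=541 <= t=180? ✗ → no.
U: start t=308 >= t=436? ✗; end t=438 <= t=461? ✓; end t=438 <= t=180? ✗ → no.
V: start t=66 >= t=436? ✗; end t=85 <= t=461? ✓; end t=85 <= t=180? ✓ → no.
W: start t=308 >= t=436? ✗; end t=482 <= t=461? ✗; end t=482 <= t=180? ✗ → no.
Result: none.

none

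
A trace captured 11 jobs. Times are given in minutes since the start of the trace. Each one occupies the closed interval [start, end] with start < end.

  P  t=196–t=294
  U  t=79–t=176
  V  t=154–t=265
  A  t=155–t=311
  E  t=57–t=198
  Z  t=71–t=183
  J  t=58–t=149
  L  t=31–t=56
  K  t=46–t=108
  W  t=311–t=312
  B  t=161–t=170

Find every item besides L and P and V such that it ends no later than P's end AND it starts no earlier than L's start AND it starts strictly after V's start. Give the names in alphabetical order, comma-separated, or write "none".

Conditions: its end is no later than P's end (X.end <= t=294) AND its start is no earlier than L's start (X.start >= t=31) AND its start is strictly after V's start (X.start > t=154).
A: end t=311 <= t=294? ✗; start t=155 >= t=31? ✓; start t=155 > t=154? ✓ → no.
B: end t=170 <= t=294? ✓; start t=161 >= t=31? ✓; start t=161 > t=154? ✓ → yes.
E: end t=198 <= t=294? ✓; start t=57 >= t=31? ✓; start t=57 > t=154? ✗ → no.
J: end t=149 <= t=294? ✓; start t=58 >= t=31? ✓; start t=58 > t=154? ✗ → no.
K: end t=108 <= t=294? ✓; start t=46 >= t=31? ✓; start t=46 > t=154? ✗ → no.
U: end t=176 <= t=294? ✓; start t=79 >= t=31? ✓; start t=79 > t=154? ✗ → no.
W: end t=312 <= t=294? ✗; start t=311 >= t=31? ✓; start t=311 > t=154? ✓ → no.
Z: end t=183 <= t=294? ✓; start t=71 >= t=31? ✓; start t=71 > t=154? ✗ → no.
Result: B.

B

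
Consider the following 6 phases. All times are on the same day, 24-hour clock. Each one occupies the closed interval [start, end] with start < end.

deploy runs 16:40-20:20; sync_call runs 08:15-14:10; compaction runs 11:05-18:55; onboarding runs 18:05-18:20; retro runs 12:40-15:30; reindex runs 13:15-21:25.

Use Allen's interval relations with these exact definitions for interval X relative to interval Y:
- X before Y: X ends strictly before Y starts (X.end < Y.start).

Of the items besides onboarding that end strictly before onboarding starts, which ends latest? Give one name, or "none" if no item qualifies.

retro

Target onboarding = [18:05, 18:20].
compaction [11:05, 18:55] → contains → excluded.
deploy [16:40, 20:20] → contains → excluded.
reindex [13:15, 21:25] → contains → excluded.
retro [12:40, 15:30] → before → candidate.
sync_call [08:15, 14:10] → before → candidate.
Among candidates, latest end is 15:30 → retro.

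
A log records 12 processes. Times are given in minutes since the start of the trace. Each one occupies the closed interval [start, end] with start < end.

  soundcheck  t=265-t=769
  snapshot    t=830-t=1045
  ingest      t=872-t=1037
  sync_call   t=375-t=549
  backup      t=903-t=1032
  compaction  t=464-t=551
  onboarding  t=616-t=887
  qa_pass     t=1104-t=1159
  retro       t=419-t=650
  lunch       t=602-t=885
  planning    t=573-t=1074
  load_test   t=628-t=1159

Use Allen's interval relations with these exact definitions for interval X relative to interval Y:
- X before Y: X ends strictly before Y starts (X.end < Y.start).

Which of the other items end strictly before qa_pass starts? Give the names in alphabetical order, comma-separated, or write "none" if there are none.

backup, compaction, ingest, lunch, onboarding, planning, retro, snapshot, soundcheck, sync_call

Target qa_pass = [t=1104, t=1159].
backup [t=903, t=1032] → before → yes.
compaction [t=464, t=551] → before → yes.
ingest [t=872, t=1037] → before → yes.
load_test [t=628, t=1159] → finished-by → no.
lunch [t=602, t=885] → before → yes.
onboarding [t=616, t=887] → before → yes.
planning [t=573, t=1074] → before → yes.
retro [t=419, t=650] → before → yes.
snapshot [t=830, t=1045] → before → yes.
soundcheck [t=265, t=769] → before → yes.
sync_call [t=375, t=549] → before → yes.
Result: backup, compaction, ingest, lunch, onboarding, planning, retro, snapshot, soundcheck, sync_call.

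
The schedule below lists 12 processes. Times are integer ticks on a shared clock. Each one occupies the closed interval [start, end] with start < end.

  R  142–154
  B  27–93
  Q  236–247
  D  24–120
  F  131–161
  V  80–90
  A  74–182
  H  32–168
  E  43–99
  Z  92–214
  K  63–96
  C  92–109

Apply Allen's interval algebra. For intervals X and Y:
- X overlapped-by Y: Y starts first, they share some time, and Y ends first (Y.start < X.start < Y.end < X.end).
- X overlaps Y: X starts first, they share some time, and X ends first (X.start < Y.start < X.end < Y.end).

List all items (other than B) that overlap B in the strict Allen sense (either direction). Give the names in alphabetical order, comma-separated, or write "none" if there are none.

Target B = [27, 93].
A [74, 182] → overlapped-by → yes.
C [92, 109] → overlapped-by → yes.
D [24, 120] → contains → no.
E [43, 99] → overlapped-by → yes.
F [131, 161] → after → no.
H [32, 168] → overlapped-by → yes.
K [63, 96] → overlapped-by → yes.
Q [236, 247] → after → no.
R [142, 154] → after → no.
V [80, 90] → during → no.
Z [92, 214] → overlapped-by → yes.
Result: A, C, E, H, K, Z.

A, C, E, H, K, Z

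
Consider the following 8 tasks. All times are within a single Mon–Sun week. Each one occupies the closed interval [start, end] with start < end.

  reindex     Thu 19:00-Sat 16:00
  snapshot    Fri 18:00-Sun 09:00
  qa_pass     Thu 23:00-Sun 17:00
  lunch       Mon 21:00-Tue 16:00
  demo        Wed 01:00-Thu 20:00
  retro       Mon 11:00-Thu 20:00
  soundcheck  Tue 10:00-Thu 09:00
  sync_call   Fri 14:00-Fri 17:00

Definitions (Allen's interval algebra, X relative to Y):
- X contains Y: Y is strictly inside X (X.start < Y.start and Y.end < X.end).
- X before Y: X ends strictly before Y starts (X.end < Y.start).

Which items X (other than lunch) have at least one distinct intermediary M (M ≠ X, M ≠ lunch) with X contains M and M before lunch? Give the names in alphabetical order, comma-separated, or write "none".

none

Target lunch = [Mon 21:00, Tue 16:00].
Intermediaries M with M before lunch: none.
Union: none.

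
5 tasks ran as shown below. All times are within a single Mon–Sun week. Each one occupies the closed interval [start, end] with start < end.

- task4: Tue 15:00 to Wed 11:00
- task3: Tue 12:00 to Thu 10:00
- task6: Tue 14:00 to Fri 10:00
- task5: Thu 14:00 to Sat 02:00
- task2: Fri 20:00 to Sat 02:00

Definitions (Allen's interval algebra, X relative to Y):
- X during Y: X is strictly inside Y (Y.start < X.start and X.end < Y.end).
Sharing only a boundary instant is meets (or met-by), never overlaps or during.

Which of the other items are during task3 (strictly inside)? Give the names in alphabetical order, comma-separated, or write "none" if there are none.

Target task3 = [Tue 12:00, Thu 10:00].
task2 [Fri 20:00, Sat 02:00] → after → no.
task4 [Tue 15:00, Wed 11:00] → during → yes.
task5 [Thu 14:00, Sat 02:00] → after → no.
task6 [Tue 14:00, Fri 10:00] → overlapped-by → no.
Result: task4.

task4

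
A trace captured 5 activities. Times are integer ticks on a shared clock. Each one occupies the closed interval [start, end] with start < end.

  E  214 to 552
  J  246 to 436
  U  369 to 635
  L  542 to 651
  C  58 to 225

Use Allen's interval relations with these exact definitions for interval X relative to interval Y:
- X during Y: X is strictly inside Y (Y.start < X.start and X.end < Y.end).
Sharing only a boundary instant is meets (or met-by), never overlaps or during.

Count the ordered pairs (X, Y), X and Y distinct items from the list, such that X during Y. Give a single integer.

1

Checking all 20 ordered pairs for relation 'during'; matching pairs in alphabetical order:
(J, E): J during E ✓
Count: 1.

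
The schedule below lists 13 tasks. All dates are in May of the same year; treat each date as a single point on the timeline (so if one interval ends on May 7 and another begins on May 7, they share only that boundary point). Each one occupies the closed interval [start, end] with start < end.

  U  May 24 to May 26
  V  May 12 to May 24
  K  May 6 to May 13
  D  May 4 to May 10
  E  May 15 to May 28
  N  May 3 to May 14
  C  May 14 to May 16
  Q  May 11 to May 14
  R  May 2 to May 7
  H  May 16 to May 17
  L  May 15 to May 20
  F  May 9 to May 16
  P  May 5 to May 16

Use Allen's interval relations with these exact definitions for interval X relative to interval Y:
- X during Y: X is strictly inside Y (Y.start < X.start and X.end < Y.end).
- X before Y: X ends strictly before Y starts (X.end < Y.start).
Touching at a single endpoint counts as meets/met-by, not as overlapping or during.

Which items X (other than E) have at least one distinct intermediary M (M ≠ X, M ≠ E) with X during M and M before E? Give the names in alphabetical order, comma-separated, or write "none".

D, K

Target E = [May 15, May 28].
Intermediaries M with M before E: D, K, N, Q, R.
Via D — items with X during D: none.
Via K — items with X during K: none.
Via N — items with X during N: D, K.
Via Q — items with X during Q: none.
Via R — items with X during R: none.
Union: D, K.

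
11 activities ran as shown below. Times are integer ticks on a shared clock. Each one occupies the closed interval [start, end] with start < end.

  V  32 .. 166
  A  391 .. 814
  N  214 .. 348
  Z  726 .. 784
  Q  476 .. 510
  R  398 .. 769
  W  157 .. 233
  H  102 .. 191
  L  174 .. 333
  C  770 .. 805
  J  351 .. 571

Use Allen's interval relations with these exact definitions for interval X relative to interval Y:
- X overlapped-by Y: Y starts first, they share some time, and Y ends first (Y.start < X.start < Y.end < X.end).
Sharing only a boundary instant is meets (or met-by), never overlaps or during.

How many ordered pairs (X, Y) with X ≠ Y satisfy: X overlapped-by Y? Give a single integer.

Checking all 110 ordered pairs for relation 'overlapped-by'; matching pairs in alphabetical order:
(A, J): A overlapped-by J ✓
(C, Z): C overlapped-by Z ✓
(H, V): H overlapped-by V ✓
(L, H): L overlapped-by H ✓
(L, W): L overlapped-by W ✓
(N, L): N overlapped-by L ✓
(N, W): N overlapped-by W ✓
(R, J): R overlapped-by J ✓
(W, H): W overlapped-by H ✓
(W, V): W overlapped-by V ✓
(Z, R): Z overlapped-by R ✓
Count: 11.

11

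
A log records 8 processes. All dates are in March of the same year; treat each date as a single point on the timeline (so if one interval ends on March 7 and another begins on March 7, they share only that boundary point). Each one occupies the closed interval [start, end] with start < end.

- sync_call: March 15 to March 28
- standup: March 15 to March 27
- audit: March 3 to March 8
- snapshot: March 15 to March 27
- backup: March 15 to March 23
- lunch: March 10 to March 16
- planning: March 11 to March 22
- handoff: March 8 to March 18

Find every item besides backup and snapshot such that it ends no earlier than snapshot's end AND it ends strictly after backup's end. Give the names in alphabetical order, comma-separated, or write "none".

standup, sync_call

Conditions: its end is no earlier than snapshot's end (X.end >= March 27) AND its end is strictly after backup's end (X.end > March 23).
audit: end March 8 >= March 27? ✗; end March 8 > March 23? ✗ → no.
handoff: end March 18 >= March 27? ✗; end March 18 > March 23? ✗ → no.
lunch: end March 16 >= March 27? ✗; end March 16 > March 23? ✗ → no.
planning: end March 22 >= March 27? ✗; end March 22 > March 23? ✗ → no.
standup: end March 27 >= March 27? ✓; end March 27 > March 23? ✓ → yes.
sync_call: end March 28 >= March 27? ✓; end March 28 > March 23? ✓ → yes.
Result: standup, sync_call.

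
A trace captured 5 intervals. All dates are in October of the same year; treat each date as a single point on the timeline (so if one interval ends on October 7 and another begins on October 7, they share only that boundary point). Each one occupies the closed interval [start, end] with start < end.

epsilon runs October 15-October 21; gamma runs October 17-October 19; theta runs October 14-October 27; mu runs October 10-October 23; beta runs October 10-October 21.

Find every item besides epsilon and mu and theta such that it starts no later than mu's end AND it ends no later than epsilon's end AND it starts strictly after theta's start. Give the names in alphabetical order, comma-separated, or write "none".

Conditions: its start is no later than mu's end (X.start <= October 23) AND its end is no later than epsilon's end (X.end <= October 21) AND its start is strictly after theta's start (X.start > October 14).
beta: start October 10 <= October 23? ✓; end October 21 <= October 21? ✓; start October 10 > October 14? ✗ → no.
gamma: start October 17 <= October 23? ✓; end October 19 <= October 21? ✓; start October 17 > October 14? ✓ → yes.
Result: gamma.

gamma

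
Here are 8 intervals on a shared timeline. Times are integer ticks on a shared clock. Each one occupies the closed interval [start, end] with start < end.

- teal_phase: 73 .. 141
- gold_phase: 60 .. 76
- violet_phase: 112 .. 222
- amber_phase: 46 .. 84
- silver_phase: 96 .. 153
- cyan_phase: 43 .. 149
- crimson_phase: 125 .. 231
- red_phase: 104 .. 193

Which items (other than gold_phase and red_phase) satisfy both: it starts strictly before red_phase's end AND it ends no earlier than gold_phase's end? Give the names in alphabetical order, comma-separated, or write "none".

Conditions: its start is strictly before red_phase's end (X.start < 193) AND its end is no earlier than gold_phase's end (X.end >= 76).
amber_phase: start 46 < 193? ✓; end 84 >= 76? ✓ → yes.
crimson_phase: start 125 < 193? ✓; end 231 >= 76? ✓ → yes.
cyan_phase: start 43 < 193? ✓; end 149 >= 76? ✓ → yes.
silver_phase: start 96 < 193? ✓; end 153 >= 76? ✓ → yes.
teal_phase: start 73 < 193? ✓; end 141 >= 76? ✓ → yes.
violet_phase: start 112 < 193? ✓; end 222 >= 76? ✓ → yes.
Result: amber_phase, crimson_phase, cyan_phase, silver_phase, teal_phase, violet_phase.

amber_phase, crimson_phase, cyan_phase, silver_phase, teal_phase, violet_phase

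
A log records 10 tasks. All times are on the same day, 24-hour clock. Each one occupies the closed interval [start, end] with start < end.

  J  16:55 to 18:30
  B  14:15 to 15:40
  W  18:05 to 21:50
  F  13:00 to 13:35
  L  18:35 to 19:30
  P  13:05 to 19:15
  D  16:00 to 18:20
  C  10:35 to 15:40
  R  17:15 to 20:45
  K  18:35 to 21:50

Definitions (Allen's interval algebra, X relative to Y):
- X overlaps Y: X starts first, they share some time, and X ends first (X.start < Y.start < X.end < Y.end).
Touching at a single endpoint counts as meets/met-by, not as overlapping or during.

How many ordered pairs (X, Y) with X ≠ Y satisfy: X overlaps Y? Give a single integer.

13

Checking all 90 ordered pairs for relation 'overlaps'; matching pairs in alphabetical order:
(C, P): C overlaps P ✓
(D, J): D overlaps J ✓
(D, R): D overlaps R ✓
(D, W): D overlaps W ✓
(F, P): F overlaps P ✓
(J, R): J overlaps R ✓
(J, W): J overlaps W ✓
(P, K): P overlaps K ✓
(P, L): P overlaps L ✓
(P, R): P overlaps R ✓
(P, W): P overlaps W ✓
(R, K): R overlaps K ✓
(R, W): R overlaps W ✓
Count: 13.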